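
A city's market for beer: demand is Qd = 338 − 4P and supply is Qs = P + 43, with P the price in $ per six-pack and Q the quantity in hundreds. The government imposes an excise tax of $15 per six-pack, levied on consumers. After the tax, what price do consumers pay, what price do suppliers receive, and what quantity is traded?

Consumers pay $62; suppliers receive $47; quantity = 90.

Without the tax, 338 − 4P = P + 43 gives 5P = 295, so P* = $59 and Q* = 102.
With the tax collected from consumers, demand (in seller-price terms) shifts: Qd = 338 − 4(P + 15).
Solving gives Q = 90 with consumers paying $62 and suppliers receiving $47 (the $15 wedge).
The less price-elastic side of the market bears the larger share of a per-unit tax.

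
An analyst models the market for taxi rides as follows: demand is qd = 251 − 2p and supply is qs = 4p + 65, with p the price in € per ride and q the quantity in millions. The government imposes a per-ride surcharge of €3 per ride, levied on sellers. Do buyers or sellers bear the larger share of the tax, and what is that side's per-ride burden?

Buyers bear the larger share: €2 per ride.

Before the tax: set 251 − 2p = 4p + 65 → p* = €31, q* = 189.
With the tax collected from sellers, supply shifts: qs = 4(p − 3) + 65.
New equilibrium: buyers pay €33, sellers receive €30, q = 185. (Wedge: pb − ps = 3.)
Per-ride burden: buyers €2, sellers €1.
Buyers take the larger share because demand is less price-elastic here (demand slope 2 vs supply slope 4).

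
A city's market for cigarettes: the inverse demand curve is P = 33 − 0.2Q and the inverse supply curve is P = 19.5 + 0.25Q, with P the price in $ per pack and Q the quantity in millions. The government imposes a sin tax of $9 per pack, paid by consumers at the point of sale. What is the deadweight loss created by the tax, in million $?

Inverting to Q(P) form: Qd = 165 − 5P; Qs = 4P − 78.
Before the tax: set 165 − 5P = 4P − 78 → P* = $27, Q* = 30.
With the tax collected from consumers, demand (in seller-price terms) shifts: Qd = 165 − 5(P + 9).
Solving gives Q = 10 with consumers paying $31 and sellers receiving $22 (the $9 wedge).
Quantity falls by |ΔQ| = |30 − 10| = 20.
DWL = ½ · t · |ΔQ| = ½ · 9 · 20 = $90.

Deadweight loss = $90 million.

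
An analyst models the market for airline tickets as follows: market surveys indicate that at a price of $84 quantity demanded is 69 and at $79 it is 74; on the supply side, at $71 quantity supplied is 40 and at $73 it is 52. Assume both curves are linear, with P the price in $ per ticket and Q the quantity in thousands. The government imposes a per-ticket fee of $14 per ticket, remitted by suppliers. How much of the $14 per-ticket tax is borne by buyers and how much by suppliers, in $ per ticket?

Demand slope: (74 − 69)/(79 − 84) = -1, so Qd = 153 − P.
Supply slope: (52 − 40)/(73 − 71) = 6, so Qs = 6P − 386.
Before the tax: set 153 − P = 6P − 386 → P* = $77, Q* = 76.
With the tax collected from suppliers, supply shifts: Qs = 6(P − 14) − 386.
Solving gives Q = 64 with buyers paying $89 and suppliers receiving $75 (the $14 wedge).
Burden on buyers: $12; on suppliers: $2. (They sum to $14.)

Buyers bear $12 per ticket; suppliers bear $2 per ticket.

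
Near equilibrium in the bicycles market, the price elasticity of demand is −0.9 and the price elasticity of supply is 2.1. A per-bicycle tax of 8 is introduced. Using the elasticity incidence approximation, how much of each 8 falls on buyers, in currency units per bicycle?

Incidence ratio: buyers' share ≈ εs / (εs + |εd|) = 2.1 / (2.1 + 0.9) = 0.7.
So buyers bear ≈ 0.7 × 8 = 5.6; producers bear 2.4.

Buyers bear ≈ 5.6 per bicycle.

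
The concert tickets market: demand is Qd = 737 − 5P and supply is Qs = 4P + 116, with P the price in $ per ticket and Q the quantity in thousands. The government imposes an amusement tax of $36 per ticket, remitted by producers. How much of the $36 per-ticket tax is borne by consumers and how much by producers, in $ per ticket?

Consumers bear $16 per ticket; producers bear $20 per ticket.

Without the tax, 737 − 5P = 4P + 116 gives 9P = 621, so P* = $69 and Q* = 392.
With the tax collected from producers, supply shifts: Qs = 4(P − 36) + 116.
Solving gives Q = 312 with consumers paying $85 and producers receiving $49 (the $36 wedge).
Burden on consumers: $16; on producers: $20. (They sum to $36.)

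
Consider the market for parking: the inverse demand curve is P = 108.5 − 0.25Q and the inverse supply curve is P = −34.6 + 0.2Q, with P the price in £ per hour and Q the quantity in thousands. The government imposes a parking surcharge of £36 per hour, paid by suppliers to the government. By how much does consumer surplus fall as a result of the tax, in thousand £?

Consumer surplus falls by £5560 thousand.

Rewrite in direct form: Qd = 434 − 4P and Qs = 5P + 173.
Before the tax: set 434 − 4P = 5P + 173 → P* = £29, Q* = 318.
With the tax collected from suppliers, supply shifts: Qs = 5(P − 36) + 173.
New equilibrium: buyers pay £49, suppliers receive £13, Q = 238. (Wedge: Pb − Ps = 36.)
ΔCS is the trapezoid between Q = 238 and Q = 318 of height £20: ½ · (318 + 238) · 20 = £5560.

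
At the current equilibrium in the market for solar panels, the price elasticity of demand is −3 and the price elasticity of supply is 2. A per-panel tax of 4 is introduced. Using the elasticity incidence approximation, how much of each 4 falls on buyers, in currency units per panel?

Incidence ratio: buyers' share ≈ εs / (εs + |εd|) = 2 / (2 + 3) = 0.4.
So buyers bear ≈ 0.4 × 4 = 1.6; sellers bear 2.4.

Buyers bear ≈ 1.6 per panel.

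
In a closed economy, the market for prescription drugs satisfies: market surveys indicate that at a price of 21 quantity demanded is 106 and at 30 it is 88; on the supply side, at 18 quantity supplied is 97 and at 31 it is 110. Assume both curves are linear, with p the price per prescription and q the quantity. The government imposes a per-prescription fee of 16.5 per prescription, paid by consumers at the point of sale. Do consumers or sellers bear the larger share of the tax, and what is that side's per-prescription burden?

Demand slope: (88 − 106)/(30 − 21) = -2, so qd = 148 − 2p.
Supply slope: (110 − 97)/(31 − 18) = 1, so qs = p + 79.
Before the tax: set 148 − 2p = p + 79 → p* = 23, q* = 102.
With the tax collected from consumers, demand (in seller-price terms) shifts: qd = 148 − 2(p + 16.5).
New equilibrium: consumers pay 28.5, sellers receive 12, q = 91. (Wedge: pb − ps = 16.5.)
Per-prescription burden: consumers 5.5, sellers 11.
Sellers take the larger share because supply is less price-elastic here (demand slope 2 vs supply slope 1).
The less price-elastic side of the market bears the larger share of a per-unit tax.

Sellers bear the larger share: 11 per prescription.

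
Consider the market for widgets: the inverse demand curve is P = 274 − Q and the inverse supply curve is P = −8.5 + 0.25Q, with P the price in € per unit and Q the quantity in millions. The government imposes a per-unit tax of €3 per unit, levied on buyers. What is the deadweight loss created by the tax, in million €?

Rewrite in direct form: Qd = 274 − P and Qs = 4P + 34.
Before the tax: set 274 − P = 4P + 34 → P* = €48, Q* = 226.
With the tax collected from buyers, demand (in seller-price terms) shifts: Qd = 274 − (P + 3).
New equilibrium: buyers pay €50.4, sellers receive €47.4, Q = 223.6. (Wedge: Pb − Ps = 3.)
Quantity falls by |ΔQ| = |226 − 223.6| = 2.4.
DWL = ½ · t · |ΔQ| = ½ · 3 · 2.4 = €3.6.

Deadweight loss = €3.6 million.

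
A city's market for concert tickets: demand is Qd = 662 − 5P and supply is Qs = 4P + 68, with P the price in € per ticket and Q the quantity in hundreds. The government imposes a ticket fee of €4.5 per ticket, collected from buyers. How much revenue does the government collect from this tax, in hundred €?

Tax revenue = €1449 hundred.

Before the tax: set 662 − 5P = 4P + 68 → P* = €66, Q* = 332.
With the tax collected from buyers, demand (in seller-price terms) shifts: Qd = 662 − 5(P + 4.5).
Solving gives Q = 322 with buyers paying €68 and suppliers receiving €63.5 (the €4.5 wedge).
Revenue = t · Q = 4.5 · 322 = €1449.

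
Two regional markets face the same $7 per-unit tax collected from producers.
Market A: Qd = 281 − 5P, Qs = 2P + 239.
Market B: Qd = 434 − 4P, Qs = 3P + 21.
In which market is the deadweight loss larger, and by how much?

Market B, by $7.

Market A: pre-tax P* = $6, Q* = 251; post-tax Q = 241; deadweight loss = $35.
Market B: pre-tax P* = $59, Q* = 198; post-tax Q = 186; deadweight loss = $42.
Difference: $35 vs $42 → market B is larger by $7.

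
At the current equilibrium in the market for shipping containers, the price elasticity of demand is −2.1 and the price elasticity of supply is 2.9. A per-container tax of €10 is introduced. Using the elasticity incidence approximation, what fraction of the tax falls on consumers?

Consumers' share ≈ 0.58.

Incidence ratio: consumers' share ≈ εs / (εs + |εd|) = 2.9 / (2.9 + 2.1) = 0.58.
Supply is the more elastic side, so consumers bear the larger share.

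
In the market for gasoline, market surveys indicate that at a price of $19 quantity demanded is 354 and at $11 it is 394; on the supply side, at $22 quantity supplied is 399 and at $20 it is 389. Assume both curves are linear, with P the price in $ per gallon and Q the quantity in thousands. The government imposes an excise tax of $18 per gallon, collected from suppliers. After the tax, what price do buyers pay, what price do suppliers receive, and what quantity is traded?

Demand slope: (394 − 354)/(11 − 19) = -5, so Qd = 449 − 5P.
Supply slope: (389 − 399)/(20 − 22) = 5, so Qs = 5P + 289.
Without the tax, 449 − 5P = 5P + 289 gives 10P = 160, so P* = $16 and Q* = 369.
With the tax collected from suppliers, supply shifts: Qs = 5(P − 18) + 289.
Solving gives Q = 324 with buyers paying $25 and suppliers receiving $7 (the $18 wedge).
The less price-elastic side of the market bears the larger share of a per-unit tax.

Buyers pay $25; suppliers receive $7; quantity = 324.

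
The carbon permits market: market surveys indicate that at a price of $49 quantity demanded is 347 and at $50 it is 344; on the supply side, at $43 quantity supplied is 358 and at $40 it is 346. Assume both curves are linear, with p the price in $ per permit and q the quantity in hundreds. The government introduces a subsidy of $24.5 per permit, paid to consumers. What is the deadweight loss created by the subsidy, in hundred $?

Demand slope: (344 − 347)/(50 − 49) = -3, so qd = 494 − 3p.
Supply slope: (346 − 358)/(40 − 43) = 4, so qs = 4p + 186.
Without the subsidy, 494 − 3p = 4p + 186 gives 7p = 308, so p* = $44 and q* = 362.
With a per-unit subsidy paid to consumers, each effectively pays p − 24.5, so demand becomes qd = 494 − 3(p − 24.5).
Solving gives q = 404 with consumers paying $30 and producers receiving $54.5 (the $24.5 wedge).
Quantity rises by |ΔQ| = |362 − 404| = 42.
DWL = ½ · t · |ΔQ| = ½ · 24.5 · 42 = $514.5.

Deadweight loss = $514.5 hundred.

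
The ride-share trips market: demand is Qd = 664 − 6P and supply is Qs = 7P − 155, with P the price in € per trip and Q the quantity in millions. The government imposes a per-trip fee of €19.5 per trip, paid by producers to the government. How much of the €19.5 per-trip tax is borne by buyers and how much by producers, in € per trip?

Buyers bear €10.5 per trip; producers bear €9 per trip.

Without the tax, 664 − 6P = 7P − 155 gives 13P = 819, so P* = €63 and Q* = 286.
With the tax collected from producers, supply shifts: Qs = 7(P − 19.5) − 155.
New equilibrium: buyers pay €73.5, producers receive €54, Q = 223. (Wedge: Pb − Ps = 19.5.)
Burden on buyers: €10.5; on producers: €9. (They sum to €19.5.)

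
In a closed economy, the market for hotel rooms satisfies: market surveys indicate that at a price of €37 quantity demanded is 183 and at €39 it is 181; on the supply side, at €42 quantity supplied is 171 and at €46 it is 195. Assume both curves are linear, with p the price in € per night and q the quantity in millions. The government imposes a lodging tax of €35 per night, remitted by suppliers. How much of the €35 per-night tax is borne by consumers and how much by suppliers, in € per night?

Demand slope: (181 − 183)/(39 − 37) = -1, so qd = 220 − p.
Supply slope: (195 − 171)/(46 − 42) = 6, so qs = 6p − 81.
Without the tax, 220 − p = 6p − 81 gives 7p = 301, so p* = €43 and q* = 177.
With the tax collected from suppliers, supply shifts: qs = 6(p − 35) − 81.
New equilibrium: consumers pay €73, suppliers receive €38, q = 147. (Wedge: pb − ps = 35.)
Burden on consumers: €30; on suppliers: €5. (They sum to €35.)

Consumers bear €30 per night; suppliers bear €5 per night.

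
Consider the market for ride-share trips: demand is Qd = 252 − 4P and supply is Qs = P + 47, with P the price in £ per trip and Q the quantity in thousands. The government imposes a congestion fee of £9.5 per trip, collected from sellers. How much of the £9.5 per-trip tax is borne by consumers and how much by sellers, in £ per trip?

Before the tax: set 252 − 4P = P + 47 → P* = £41, Q* = 88.
With the tax collected from sellers, supply shifts: Qs = (P − 9.5) + 47.
New equilibrium: consumers pay £42.9, sellers receive £33.4, Q = 80.4. (Wedge: Pb − Ps = 9.5.)
Burden on consumers: £1.9; on sellers: £7.6. (They sum to £9.5.)
The less price-elastic side of the market bears the larger share of a per-unit tax.

Consumers bear £1.9 per trip; sellers bear £7.6 per trip.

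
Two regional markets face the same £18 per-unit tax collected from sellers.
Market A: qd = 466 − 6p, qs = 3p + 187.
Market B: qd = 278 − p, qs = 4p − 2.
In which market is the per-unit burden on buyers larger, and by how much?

Market A: pre-tax p* = £31, q* = 280; post-tax q = 244; per-unit burden on buyers = £6.
Market B: pre-tax p* = £56, q* = 222; post-tax q = 207.6; per-unit burden on buyers = £14.4.
Difference: £6 vs £14.4 → market B is larger by £8.4.

Market B, by £8.4.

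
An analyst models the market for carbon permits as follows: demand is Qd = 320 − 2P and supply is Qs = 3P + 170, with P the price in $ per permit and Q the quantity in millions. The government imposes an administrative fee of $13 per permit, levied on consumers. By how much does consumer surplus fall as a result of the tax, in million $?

Consumer surplus falls by $1967.16 million.

Without the tax, 320 − 2P = 3P + 170 gives 5P = 150, so P* = $30 and Q* = 260.
With the tax collected from consumers, demand (in seller-price terms) shifts: Qd = 320 − 2(P + 13).
Solving gives Q = 244.4 with consumers paying $37.8 and sellers receiving $24.8 (the $13 wedge).
ΔCS is the trapezoid between Q = 244.4 and Q = 260 of height $7.8: ½ · (260 + 244.4) · 7.8 = $1967.16.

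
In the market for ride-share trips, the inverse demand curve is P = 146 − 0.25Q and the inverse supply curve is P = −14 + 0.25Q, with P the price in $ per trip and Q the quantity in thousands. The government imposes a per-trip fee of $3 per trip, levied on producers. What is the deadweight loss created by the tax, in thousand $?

Deadweight loss = $9 thousand.

Inverting to Q(P) form: Qd = 584 − 4P; Qs = 4P + 56.
Without the tax, 584 − 4P = 4P + 56 gives 8P = 528, so P* = $66 and Q* = 320.
With the tax collected from producers, supply shifts: Qs = 4(P − 3) + 56.
New equilibrium: buyers pay $67.5, producers receive $64.5, Q = 314. (Wedge: Pb − Ps = 3.)
Quantity falls by |ΔQ| = |320 − 314| = 6.
DWL = ½ · t · |ΔQ| = ½ · 3 · 6 = $9.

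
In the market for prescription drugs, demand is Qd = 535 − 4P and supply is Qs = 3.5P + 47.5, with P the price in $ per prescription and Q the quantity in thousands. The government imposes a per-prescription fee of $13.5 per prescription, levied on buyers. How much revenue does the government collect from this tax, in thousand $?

Tax revenue = $3372.3 thousand.

Without the tax, 535 − 4P = 3.5P + 47.5 gives 7.5P = 487.5, so P* = $65 and Q* = 275.
With the tax collected from buyers, demand (in seller-price terms) shifts: Qd = 535 − 4(P + 13.5).
Solving gives Q = 249.8 with buyers paying $71.3 and producers receiving $57.8 (the $13.5 wedge).
Revenue = t · Q = 13.5 · 249.8 = $3372.3.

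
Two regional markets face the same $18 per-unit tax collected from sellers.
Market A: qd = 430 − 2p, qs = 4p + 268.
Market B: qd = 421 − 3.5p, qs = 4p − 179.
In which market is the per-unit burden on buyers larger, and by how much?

Market A: pre-tax p* = $27, q* = 376; post-tax q = 352; per-unit burden on buyers = $12.
Market B: pre-tax p* = $80, q* = 141; post-tax q = 107.4; per-unit burden on buyers = $9.6.
Difference: $12 vs $9.6 → market A is larger by $2.4.

Market A, by $2.4.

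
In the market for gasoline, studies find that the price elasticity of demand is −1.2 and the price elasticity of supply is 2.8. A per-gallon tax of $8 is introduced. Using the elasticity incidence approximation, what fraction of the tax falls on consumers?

Incidence ratio: consumers' share ≈ εs / (εs + |εd|) = 2.8 / (2.8 + 1.2) = 0.7.
Supply is the more elastic side, so consumers bear the larger share.

Consumers' share ≈ 0.7.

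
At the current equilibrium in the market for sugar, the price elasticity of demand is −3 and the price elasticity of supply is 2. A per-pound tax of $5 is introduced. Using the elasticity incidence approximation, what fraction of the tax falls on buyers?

Buyers' share ≈ 0.4.

Incidence ratio: buyers' share ≈ εs / (εs + |εd|) = 2 / (2 + 3) = 0.4.
Supply is the less elastic side, so buyers bear the smaller share.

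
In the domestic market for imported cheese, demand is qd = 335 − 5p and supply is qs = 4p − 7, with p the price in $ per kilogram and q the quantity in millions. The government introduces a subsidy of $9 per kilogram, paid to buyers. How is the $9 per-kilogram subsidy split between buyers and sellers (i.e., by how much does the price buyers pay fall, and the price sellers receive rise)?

Buyers gain $4 per kilogram; sellers gain $5 per kilogram.

Without the subsidy, 335 − 5p = 4p − 7 gives 9p = 342, so p* = $38 and q* = 145.
With a per-unit subsidy paid to buyers, each effectively pays p − 9, so demand becomes qd = 335 − 5(p − 9).
Solving gives q = 165 with buyers paying $34 and sellers receiving $43 (the $9 wedge).
Gain to buyers: $4; to sellers: $5. (They sum to $9.)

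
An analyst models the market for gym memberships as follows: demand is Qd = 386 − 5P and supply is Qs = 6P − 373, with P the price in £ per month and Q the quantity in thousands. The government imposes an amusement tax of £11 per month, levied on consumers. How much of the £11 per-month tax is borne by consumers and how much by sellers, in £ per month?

Consumers bear £6 per month; sellers bear £5 per month.

Without the tax, 386 − 5P = 6P − 373 gives 11P = 759, so P* = £69 and Q* = 41.
With the tax collected from consumers, demand (in seller-price terms) shifts: Qd = 386 − 5(P + 11).
New equilibrium: consumers pay £75, sellers receive £64, Q = 11. (Wedge: Pb − Ps = 11.)
Burden on consumers: £6; on sellers: £5. (They sum to £11.)
The less price-elastic side of the market bears the larger share of a per-unit tax.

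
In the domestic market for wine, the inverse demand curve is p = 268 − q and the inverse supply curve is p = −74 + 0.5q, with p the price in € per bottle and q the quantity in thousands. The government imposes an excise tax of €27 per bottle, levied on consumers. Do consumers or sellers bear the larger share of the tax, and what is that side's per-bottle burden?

Consumers bear the larger share: €18 per bottle.

Inverting to q(p) form: qd = 268 − p; qs = 2p + 148.
Without the tax, 268 − p = 2p + 148 gives 3p = 120, so p* = €40 and q* = 228.
With the tax collected from consumers, demand (in seller-price terms) shifts: qd = 268 − (p + 27).
New equilibrium: consumers pay €58, sellers receive €31, q = 210. (Wedge: pb − ps = 27.)
Per-bottle burden: consumers €18, sellers €9.
Consumers take the larger share because demand is less price-elastic here (demand slope 1 vs supply slope 2).
The less price-elastic side of the market bears the larger share of a per-unit tax.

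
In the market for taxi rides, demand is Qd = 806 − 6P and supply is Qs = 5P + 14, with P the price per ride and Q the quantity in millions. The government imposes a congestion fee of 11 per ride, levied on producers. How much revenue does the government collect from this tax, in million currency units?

Tax revenue = 3784 million.

Before the tax: set 806 − 6P = 5P + 14 → P* = 72, Q* = 374.
With the tax collected from producers, supply shifts: Qs = 5(P − 11) + 14.
New equilibrium: consumers pay 77, producers receive 66, Q = 344. (Wedge: Pb − Ps = 11.)
Revenue = t · Q = 11 · 344 = 3784.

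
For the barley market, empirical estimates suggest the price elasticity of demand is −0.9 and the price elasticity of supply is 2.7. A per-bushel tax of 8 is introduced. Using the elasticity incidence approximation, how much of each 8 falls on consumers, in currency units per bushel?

Incidence ratio: consumers' share ≈ εs / (εs + |εd|) = 2.7 / (2.7 + 0.9) = 0.75.
So consumers bear ≈ 0.75 × 8 = 6; producers bear 2.

Consumers bear ≈ 6 per bushel.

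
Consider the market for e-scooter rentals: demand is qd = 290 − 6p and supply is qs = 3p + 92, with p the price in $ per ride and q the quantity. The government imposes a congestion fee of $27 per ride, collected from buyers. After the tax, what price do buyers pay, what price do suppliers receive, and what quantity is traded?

Without the tax, 290 − 6p = 3p + 92 gives 9p = 198, so p* = $22 and q* = 158.
With the tax collected from buyers, demand (in seller-price terms) shifts: qd = 290 − 6(p + 27).
New equilibrium: buyers pay $31, suppliers receive $4, q = 104. (Wedge: pb − ps = 27.)

Buyers pay $31; suppliers receive $4; quantity = 104.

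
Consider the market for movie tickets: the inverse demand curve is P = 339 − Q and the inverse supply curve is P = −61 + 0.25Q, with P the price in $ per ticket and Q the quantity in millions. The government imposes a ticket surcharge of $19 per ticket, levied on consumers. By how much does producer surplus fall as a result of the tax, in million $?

Producer surplus falls by $1187.12 million.

Rewrite in direct form: Qd = 339 − P and Qs = 4P + 244.
Without the tax, 339 − P = 4P + 244 gives 5P = 95, so P* = $19 and Q* = 320.
With the tax collected from consumers, demand (in seller-price terms) shifts: Qd = 339 − (P + 19).
New equilibrium: consumers pay $34.2, suppliers receive $15.2, Q = 304.8. (Wedge: Pb − Ps = 19.)
ΔPS is the trapezoid between Q = 304.8 and Q = 320 of height $3.8: ½ · (320 + 304.8) · 3.8 = $1187.12.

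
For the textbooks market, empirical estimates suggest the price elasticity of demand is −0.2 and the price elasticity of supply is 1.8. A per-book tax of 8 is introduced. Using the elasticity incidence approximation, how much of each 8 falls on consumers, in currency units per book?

Consumers bear ≈ 7.2 per book.

Incidence ratio: consumers' share ≈ εs / (εs + |εd|) = 1.8 / (1.8 + 0.2) = 0.9.
So consumers bear ≈ 0.9 × 8 = 7.2; suppliers bear 0.8.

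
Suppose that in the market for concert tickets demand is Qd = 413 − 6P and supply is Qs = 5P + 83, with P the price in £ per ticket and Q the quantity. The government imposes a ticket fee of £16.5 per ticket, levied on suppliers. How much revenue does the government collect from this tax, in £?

Tax revenue = £3102.

Before the tax: set 413 − 6P = 5P + 83 → P* = £30, Q* = 233.
With the tax collected from suppliers, supply shifts: Qs = 5(P − 16.5) + 83.
Solving gives Q = 188 with consumers paying £37.5 and suppliers receiving £21 (the £16.5 wedge).
Revenue = t · Q = 16.5 · 188 = £3102.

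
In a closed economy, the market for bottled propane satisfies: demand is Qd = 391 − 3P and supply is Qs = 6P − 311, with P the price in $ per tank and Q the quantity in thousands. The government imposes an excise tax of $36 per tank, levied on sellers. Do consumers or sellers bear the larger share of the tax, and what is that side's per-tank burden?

Before the tax: set 391 − 3P = 6P − 311 → P* = $78, Q* = 157.
With the tax collected from sellers, supply shifts: Qs = 6(P − 36) − 311.
New equilibrium: consumers pay $102, sellers receive $66, Q = 85. (Wedge: Pb − Ps = 36.)
Per-tank burden: consumers $24, sellers $12.
Consumers take the larger share because demand is less price-elastic here (demand slope 3 vs supply slope 6).
The less price-elastic side of the market bears the larger share of a per-unit tax.

Consumers bear the larger share: $24 per tank.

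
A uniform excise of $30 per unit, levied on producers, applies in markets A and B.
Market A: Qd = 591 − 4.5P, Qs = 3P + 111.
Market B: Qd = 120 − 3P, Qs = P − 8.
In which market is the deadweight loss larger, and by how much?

Market A: pre-tax P* = $64, Q* = 303; post-tax Q = 249; deadweight loss = $810.
Market B: pre-tax P* = $32, Q* = 24; post-tax Q = 1.5; deadweight loss = $337.5.
Difference: $810 vs $337.5 → market A is larger by $472.5.

Market A, by $472.5.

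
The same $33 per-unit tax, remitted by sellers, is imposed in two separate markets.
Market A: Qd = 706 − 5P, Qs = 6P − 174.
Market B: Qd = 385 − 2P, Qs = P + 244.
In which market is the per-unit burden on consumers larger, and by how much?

Market A, by $7.

Market A: pre-tax P* = $80, Q* = 306; post-tax Q = 216; per-unit burden on consumers = $18.
Market B: pre-tax P* = $47, Q* = 291; post-tax Q = 269; per-unit burden on consumers = $11.
Difference: $18 vs $11 → market A is larger by $7.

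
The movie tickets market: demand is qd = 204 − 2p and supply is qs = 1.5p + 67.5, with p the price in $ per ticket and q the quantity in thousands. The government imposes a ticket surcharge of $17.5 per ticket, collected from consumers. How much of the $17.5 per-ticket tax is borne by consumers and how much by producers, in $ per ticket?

Consumers bear $7.5 per ticket; producers bear $10 per ticket.

Before the tax: set 204 − 2p = 1.5p + 67.5 → p* = $39, q* = 126.
With the tax collected from consumers, demand (in seller-price terms) shifts: qd = 204 − 2(p + 17.5).
Solving gives q = 111 with consumers paying $46.5 and producers receiving $29 (the $17.5 wedge).
Burden on consumers: $7.5; on producers: $10. (They sum to $17.5.)
The less price-elastic side of the market bears the larger share of a per-unit tax.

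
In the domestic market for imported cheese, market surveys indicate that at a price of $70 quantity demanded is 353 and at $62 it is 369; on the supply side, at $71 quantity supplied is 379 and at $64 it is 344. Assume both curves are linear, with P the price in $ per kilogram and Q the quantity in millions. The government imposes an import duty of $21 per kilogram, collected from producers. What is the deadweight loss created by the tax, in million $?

Demand slope: (369 − 353)/(62 − 70) = -2, so Qd = 493 − 2P.
Supply slope: (344 − 379)/(64 − 71) = 5, so Qs = 5P + 24.
Before the tax: set 493 − 2P = 5P + 24 → P* = $67, Q* = 359.
With the tax collected from producers, supply shifts: Qs = 5(P − 21) + 24.
New equilibrium: consumers pay $82, producers receive $61, Q = 329. (Wedge: Pb − Ps = 21.)
Quantity falls by |ΔQ| = |359 − 329| = 30.
DWL = ½ · t · |ΔQ| = ½ · 21 · 30 = $315.

Deadweight loss = $315 million.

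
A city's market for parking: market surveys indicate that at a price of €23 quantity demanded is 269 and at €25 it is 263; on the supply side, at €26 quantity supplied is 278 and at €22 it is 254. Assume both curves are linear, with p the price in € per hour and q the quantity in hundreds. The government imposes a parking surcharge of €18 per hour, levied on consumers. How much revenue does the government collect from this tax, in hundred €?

Demand slope: (263 − 269)/(25 − 23) = -3, so qd = 338 − 3p.
Supply slope: (254 − 278)/(22 − 26) = 6, so qs = 6p + 122.
Before the tax: set 338 − 3p = 6p + 122 → p* = €24, q* = 266.
With the tax collected from consumers, demand (in seller-price terms) shifts: qd = 338 − 3(p + 18).
Solving gives q = 230 with consumers paying €36 and producers receiving €18 (the €18 wedge).
Revenue = t · Q = 18 · 230 = €4140.

Tax revenue = €4140 hundred.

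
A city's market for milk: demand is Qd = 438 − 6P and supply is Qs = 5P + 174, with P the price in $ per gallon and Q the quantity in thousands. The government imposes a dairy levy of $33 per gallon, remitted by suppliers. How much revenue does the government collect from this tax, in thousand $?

Without the tax, 438 − 6P = 5P + 174 gives 11P = 264, so P* = $24 and Q* = 294.
With the tax collected from suppliers, supply shifts: Qs = 5(P − 33) + 174.
New equilibrium: buyers pay $39, suppliers receive $6, Q = 204. (Wedge: Pb − Ps = 33.)
Revenue = t · Q = 33 · 204 = $6732.

Tax revenue = $6732 thousand.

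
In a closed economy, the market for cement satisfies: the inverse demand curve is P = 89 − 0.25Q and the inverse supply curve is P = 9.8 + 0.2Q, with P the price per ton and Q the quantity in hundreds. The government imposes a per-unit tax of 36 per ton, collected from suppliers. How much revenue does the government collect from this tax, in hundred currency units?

Tax revenue = 3456 hundred.

Rewrite in direct form: Qd = 356 − 4P and Qs = 5P − 49.
Before the tax: set 356 − 4P = 5P − 49 → P* = 45, Q* = 176.
With the tax collected from suppliers, supply shifts: Qs = 5(P − 36) − 49.
Solving gives Q = 96 with consumers paying 65 and suppliers receiving 29 (the 36 wedge).
Revenue = t · Q = 36 · 96 = 3456.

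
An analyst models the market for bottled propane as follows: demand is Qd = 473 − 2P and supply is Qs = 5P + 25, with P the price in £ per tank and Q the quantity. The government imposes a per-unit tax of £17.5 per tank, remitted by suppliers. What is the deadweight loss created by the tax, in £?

Before the tax: set 473 − 2P = 5P + 25 → P* = £64, Q* = 345.
With the tax collected from suppliers, supply shifts: Qs = 5(P − 17.5) + 25.
New equilibrium: buyers pay £76.5, suppliers receive £59, Q = 320. (Wedge: Pb − Ps = 17.5.)
Quantity falls by |ΔQ| = |345 − 320| = 25.
DWL = ½ · t · |ΔQ| = ½ · 17.5 · 25 = £218.75.

Deadweight loss = £218.75.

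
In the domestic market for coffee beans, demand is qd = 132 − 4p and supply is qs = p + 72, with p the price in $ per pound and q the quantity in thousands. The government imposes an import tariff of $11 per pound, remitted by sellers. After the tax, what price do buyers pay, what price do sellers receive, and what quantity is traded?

Buyers pay $14.2; sellers receive $3.2; quantity = 75.2.

Before the tax: set 132 − 4p = p + 72 → p* = $12, q* = 84.
With the tax collected from sellers, supply shifts: qs = (p − 11) + 72.
New equilibrium: buyers pay $14.2, sellers receive $3.2, q = 75.2. (Wedge: pb − ps = 11.)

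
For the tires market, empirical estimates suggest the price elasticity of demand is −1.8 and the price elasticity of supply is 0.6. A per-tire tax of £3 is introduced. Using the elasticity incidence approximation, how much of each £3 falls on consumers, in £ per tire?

Incidence ratio: consumers' share ≈ εs / (εs + |εd|) = 0.6 / (0.6 + 1.8) = 0.25.
So consumers bear ≈ 0.25 × £3 = £0.75; suppliers bear £2.25.

Consumers bear ≈ £0.75 per tire.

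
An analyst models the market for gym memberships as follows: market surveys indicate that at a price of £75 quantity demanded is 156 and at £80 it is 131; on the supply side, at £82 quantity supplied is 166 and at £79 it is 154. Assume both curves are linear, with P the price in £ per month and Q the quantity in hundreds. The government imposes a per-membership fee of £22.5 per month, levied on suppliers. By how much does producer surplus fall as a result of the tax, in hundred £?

Producer surplus falls by £1512.5 hundred.

Demand slope: (131 − 156)/(80 − 75) = -5, so Qd = 531 − 5P.
Supply slope: (154 − 166)/(79 − 82) = 4, so Qs = 4P − 162.
Before the tax: set 531 − 5P = 4P − 162 → P* = £77, Q* = 146.
With the tax collected from suppliers, supply shifts: Qs = 4(P − 22.5) − 162.
New equilibrium: buyers pay £87, suppliers receive £64.5, Q = 96. (Wedge: Pb − Ps = 22.5.)
ΔPS is the trapezoid between Q = 96 and Q = 146 of height £12.5: ½ · (146 + 96) · 12.5 = £1512.5.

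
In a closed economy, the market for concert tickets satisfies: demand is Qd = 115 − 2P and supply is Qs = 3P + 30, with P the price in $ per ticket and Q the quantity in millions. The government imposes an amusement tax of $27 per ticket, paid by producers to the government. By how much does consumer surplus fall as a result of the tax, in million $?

Consumer surplus falls by $1049.76 million.

Without the tax, 115 − 2P = 3P + 30 gives 5P = 85, so P* = $17 and Q* = 81.
With the tax collected from producers, supply shifts: Qs = 3(P − 27) + 30.
Solving gives Q = 48.6 with buyers paying $33.2 and producers receiving $6.2 (the $27 wedge).
ΔCS is the trapezoid between Q = 48.6 and Q = 81 of height $16.2: ½ · (81 + 48.6) · 16.2 = $1049.76.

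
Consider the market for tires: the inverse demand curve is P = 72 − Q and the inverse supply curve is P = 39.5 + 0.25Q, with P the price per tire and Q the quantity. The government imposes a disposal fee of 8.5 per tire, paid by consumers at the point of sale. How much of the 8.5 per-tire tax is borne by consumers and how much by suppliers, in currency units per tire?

Consumers bear 6.8 per tire; suppliers bear 1.7 per tire.

Rewrite in direct form: Qd = 72 − P and Qs = 4P − 158.
Before the tax: set 72 − P = 4P − 158 → P* = 46, Q* = 26.
With the tax collected from consumers, demand (in seller-price terms) shifts: Qd = 72 − (P + 8.5).
New equilibrium: consumers pay 52.8, suppliers receive 44.3, Q = 19.2. (Wedge: Pb − Ps = 8.5.)
Burden on consumers: 6.8; on suppliers: 1.7. (They sum to 8.5.)
The less price-elastic side of the market bears the larger share of a per-unit tax.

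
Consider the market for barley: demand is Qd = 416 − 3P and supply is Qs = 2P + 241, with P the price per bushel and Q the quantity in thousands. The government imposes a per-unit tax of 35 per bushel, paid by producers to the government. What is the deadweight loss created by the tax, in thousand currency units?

Deadweight loss = 735 thousand.

Before the tax: set 416 − 3P = 2P + 241 → P* = 35, Q* = 311.
With the tax collected from producers, supply shifts: Qs = 2(P − 35) + 241.
New equilibrium: consumers pay 49, producers receive 14, Q = 269. (Wedge: Pb − Ps = 35.)
Quantity falls by |ΔQ| = |311 − 269| = 42.
DWL = ½ · t · |ΔQ| = ½ · 35 · 42 = 735.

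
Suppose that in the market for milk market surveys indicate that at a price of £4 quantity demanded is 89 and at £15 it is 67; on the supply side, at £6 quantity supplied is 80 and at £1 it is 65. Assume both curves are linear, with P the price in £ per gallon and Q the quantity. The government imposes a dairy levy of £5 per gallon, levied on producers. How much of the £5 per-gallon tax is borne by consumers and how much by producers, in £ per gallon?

Demand slope: (67 − 89)/(15 − 4) = -2, so Qd = 97 − 2P.
Supply slope: (65 − 80)/(1 − 6) = 3, so Qs = 3P + 62.
Before the tax: set 97 − 2P = 3P + 62 → P* = £7, Q* = 83.
With the tax collected from producers, supply shifts: Qs = 3(P − 5) + 62.
New equilibrium: consumers pay £10, producers receive £5, Q = 77. (Wedge: Pb − Ps = 5.)
Burden on consumers: £3; on producers: £2. (They sum to £5.)
The less price-elastic side of the market bears the larger share of a per-unit tax.

Consumers bear £3 per gallon; producers bear £2 per gallon.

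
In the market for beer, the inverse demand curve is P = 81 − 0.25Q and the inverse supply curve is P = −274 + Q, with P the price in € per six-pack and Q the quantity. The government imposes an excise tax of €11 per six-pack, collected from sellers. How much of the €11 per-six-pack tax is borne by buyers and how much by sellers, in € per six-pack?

Buyers bear €2.2 per six-pack; sellers bear €8.8 per six-pack.

Inverting to Q(P) form: Qd = 324 − 4P; Qs = P + 274.
Without the tax, 324 − 4P = P + 274 gives 5P = 50, so P* = €10 and Q* = 284.
With the tax collected from sellers, supply shifts: Qs = (P − 11) + 274.
Solving gives Q = 275.2 with buyers paying €12.2 and sellers receiving €1.2 (the €11 wedge).
Burden on buyers: €2.2; on sellers: €8.8. (They sum to €11.)
The less price-elastic side of the market bears the larger share of a per-unit tax.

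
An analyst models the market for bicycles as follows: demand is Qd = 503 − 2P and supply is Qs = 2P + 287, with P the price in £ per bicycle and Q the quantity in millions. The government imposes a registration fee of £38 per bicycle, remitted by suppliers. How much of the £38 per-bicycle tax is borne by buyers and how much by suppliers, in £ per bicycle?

Before the tax: set 503 − 2P = 2P + 287 → P* = £54, Q* = 395.
With the tax collected from suppliers, supply shifts: Qs = 2(P − 38) + 287.
Solving gives Q = 357 with buyers paying £73 and suppliers receiving £35 (the £38 wedge).
Burden on buyers: £19; on suppliers: £19. (They sum to £38.)

Buyers bear £19 per bicycle; suppliers bear £19 per bicycle.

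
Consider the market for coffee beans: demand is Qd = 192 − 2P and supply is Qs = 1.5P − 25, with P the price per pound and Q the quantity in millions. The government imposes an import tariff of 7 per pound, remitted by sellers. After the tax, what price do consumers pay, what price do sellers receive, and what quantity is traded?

Consumers pay 65; sellers receive 58; quantity = 62.

Before the tax: set 192 − 2P = 1.5P − 25 → P* = 62, Q* = 68.
With the tax collected from sellers, supply shifts: Qs = 1.5(P − 7) − 25.
Solving gives Q = 62 with consumers paying 65 and sellers receiving 58 (the 7 wedge).
The less price-elastic side of the market bears the larger share of a per-unit tax.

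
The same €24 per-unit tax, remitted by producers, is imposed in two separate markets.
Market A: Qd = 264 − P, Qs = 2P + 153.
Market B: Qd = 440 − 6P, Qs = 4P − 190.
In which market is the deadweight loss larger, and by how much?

Market A: pre-tax P* = €37, Q* = 227; post-tax Q = 211; deadweight loss = €192.
Market B: pre-tax P* = €63, Q* = 62; post-tax Q = 4.4; deadweight loss = €691.2.
Difference: €192 vs €691.2 → market B is larger by €499.2.

Market B, by €499.2.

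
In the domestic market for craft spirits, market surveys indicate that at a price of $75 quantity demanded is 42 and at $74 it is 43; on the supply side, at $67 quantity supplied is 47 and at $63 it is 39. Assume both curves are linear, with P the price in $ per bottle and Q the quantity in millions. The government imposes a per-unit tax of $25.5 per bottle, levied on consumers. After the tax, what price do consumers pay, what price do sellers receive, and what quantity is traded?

Consumers pay $85; sellers receive $59.5; quantity = 32.

Demand slope: (43 − 42)/(74 − 75) = -1, so Qd = 117 − P.
Supply slope: (39 − 47)/(63 − 67) = 2, so Qs = 2P − 87.
Before the tax: set 117 − P = 2P − 87 → P* = $68, Q* = 49.
With the tax collected from consumers, demand (in seller-price terms) shifts: Qd = 117 − (P + 25.5).
New equilibrium: consumers pay $85, sellers receive $59.5, Q = 32. (Wedge: Pb − Ps = 25.5.)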